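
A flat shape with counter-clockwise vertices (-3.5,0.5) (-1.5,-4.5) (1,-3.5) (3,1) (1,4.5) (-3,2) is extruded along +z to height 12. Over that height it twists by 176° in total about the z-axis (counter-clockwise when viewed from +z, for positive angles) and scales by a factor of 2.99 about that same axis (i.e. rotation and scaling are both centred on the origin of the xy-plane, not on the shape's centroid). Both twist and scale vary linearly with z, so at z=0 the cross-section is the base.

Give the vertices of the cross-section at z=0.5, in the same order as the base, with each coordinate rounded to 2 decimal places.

Cross-section at z=0.5: (-3.83,0.05) (-0.99,-5.04) (1.56,-3.62) (3.08,1.49) (0.45,4.97) (-3.50,1.73)

t = z/height = 0.5/12 = 0.0416667
s = 1 + (scale-1)·z/height = 1 + (2.99-1)·0.5/12 = 1.082917
θ = twist·z/height = 176°·0.5/12 = 7.3333° = 0.127991 rad
cos θ = 0.991820, sin θ = 0.127642 (intermediates below are computed at full precision and shown rounded to 5 d.p.)
v1: (-3.5,0.5) → rotate → (-3.53519,0.04916) → ×s → (-3.82832,0.05324) → (-3.83,0.05)
v2: (-1.5,-4.5) → rotate → (-0.91334,-4.65465) → ×s → (-0.98907,-5.04060) → (-0.99,-5.04)
v3: (1,-3.5) → rotate → (1.43857,-3.34373) → ×s → (1.55785,-3.62098) → (1.56,-3.62)
v4: (3,1) → rotate → (2.84782,1.37475) → ×s → (3.08395,1.48873) → (3.08,1.49)
v5: (1,4.5) → rotate → (0.41743,4.59083) → ×s → (0.45205,4.97149) → (0.45,4.97)
v6: (-3,2) → rotate → (-3.23074,1.60072) → ×s → (-3.49863,1.73344) → (-3.50,1.73)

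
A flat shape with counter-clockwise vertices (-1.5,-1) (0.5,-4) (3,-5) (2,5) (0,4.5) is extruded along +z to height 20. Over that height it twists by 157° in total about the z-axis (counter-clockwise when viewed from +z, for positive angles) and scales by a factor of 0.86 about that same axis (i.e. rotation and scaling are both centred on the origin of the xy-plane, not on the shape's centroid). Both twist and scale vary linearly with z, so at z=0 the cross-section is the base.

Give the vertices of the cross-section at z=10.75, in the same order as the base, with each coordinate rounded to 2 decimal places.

Cross-section at z=10.75: (0.78,-1.47) (3.73,0.10) (4.87,2.31) (-4.42,2.29) (-4.14,0.41)

t = z/height = 10.75/20 = 0.5375
s = 1 + (scale-1)·z/height = 1 + (0.86-1)·10.75/20 = 0.924750
θ = twist·z/height = 157°·10.75/20 = 84.3875° = 1.472840 rad
cos θ = 0.097800, sin θ = 0.995206 (intermediates below are computed at full precision and shown rounded to 5 d.p.)
v1: (-1.5,-1) → rotate → (0.84851,-1.59061) → ×s → (0.78466,-1.47092) → (0.78,-1.47)
v2: (0.5,-4) → rotate → (4.02972,0.10640) → ×s → (3.72649,0.09840) → (3.73,0.10)
v3: (3,-5) → rotate → (5.26943,2.49662) → ×s → (4.87291,2.30875) → (4.87,2.31)
v4: (2,5) → rotate → (-4.78043,2.47941) → ×s → (-4.42070,2.29284) → (-4.42,2.29)
v5: (0,4.5) → rotate → (-4.47843,0.44010) → ×s → (-4.14143,0.40698) → (-4.14,0.41)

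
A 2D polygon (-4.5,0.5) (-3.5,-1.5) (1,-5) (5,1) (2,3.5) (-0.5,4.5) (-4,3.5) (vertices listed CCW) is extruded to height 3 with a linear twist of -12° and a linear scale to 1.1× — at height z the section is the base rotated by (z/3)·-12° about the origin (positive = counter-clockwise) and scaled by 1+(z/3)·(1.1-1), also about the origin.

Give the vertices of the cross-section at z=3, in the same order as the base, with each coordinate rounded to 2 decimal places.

t = z/height = 3/3 = 1
s = 1 + (scale-1)·z/height = 1 + (1.1-1)·3/3 = 1.100000
θ = twist·z/height = -12°·3/3 = -12.0000° = -0.209440 rad
cos θ = 0.978148, sin θ = -0.207912 (intermediates below are computed at full precision and shown rounded to 5 d.p.)
v1: (-4.5,0.5) → rotate → (-4.29771,1.42468) → ×s → (-4.72748,1.56714) → (-4.73,1.57)
v2: (-3.5,-1.5) → rotate → (-3.73538,-0.73953) → ×s → (-4.10892,-0.81348) → (-4.11,-0.81)
v3: (1,-5) → rotate → (-0.06141,-5.09865) → ×s → (-0.06755,-5.60851) → (-0.07,-5.61)
v4: (5,1) → rotate → (5.09865,-0.06141) → ×s → (5.60851,-0.06755) → (5.61,-0.07)
v5: (2,3.5) → rotate → (2.68399,3.00769) → ×s → (2.95238,3.30846) → (2.95,3.31)
v6: (-0.5,4.5) → rotate → (0.44653,4.50562) → ×s → (0.49118,4.95618) → (0.49,4.96)
v7: (-4,3.5) → rotate → (-3.18490,4.25516) → ×s → (-3.50339,4.68068) → (-3.50,4.68)

Cross-section at z=3: (-4.73,1.57) (-4.11,-0.81) (-0.07,-5.61) (5.61,-0.07) (2.95,3.31) (0.49,4.96) (-3.50,4.68)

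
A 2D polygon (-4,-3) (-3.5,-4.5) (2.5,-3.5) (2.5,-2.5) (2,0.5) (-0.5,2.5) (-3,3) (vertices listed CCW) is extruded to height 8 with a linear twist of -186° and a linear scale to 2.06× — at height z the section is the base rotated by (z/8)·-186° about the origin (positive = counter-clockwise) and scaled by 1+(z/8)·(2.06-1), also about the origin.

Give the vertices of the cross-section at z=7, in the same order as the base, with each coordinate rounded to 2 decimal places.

t = z/height = 7/8 = 0.875
s = 1 + (scale-1)·z/height = 1 + (2.06-1)·7/8 = 1.927500
θ = twist·z/height = -186°·7/8 = -162.7500° = -2.840523 rad
cos θ = -0.955020, sin θ = -0.296542 (intermediates below are computed at full precision and shown rounded to 5 d.p.)
v1: (-4,-3) → rotate → (2.93046,4.05123) → ×s → (5.64845,7.80874) → (5.65,7.81)
v2: (-3.5,-4.5) → rotate → (2.00813,5.33549) → ×s → (3.87068,10.28415) → (3.87,10.28)
v3: (2.5,-3.5) → rotate → (-3.42545,2.60122) → ×s → (-6.60255,5.01384) → (-6.60,5.01)
v4: (2.5,-2.5) → rotate → (-3.12890,1.64620) → ×s → (-6.03096,3.17304) → (-6.03,3.17)
v5: (2,0.5) → rotate → (-1.76177,-1.07059) → ×s → (-3.39581,-2.06357) → (-3.40,-2.06)
v6: (-0.5,2.5) → rotate → (1.21886,-2.23928) → ×s → (2.34936,-4.31621) → (2.35,-4.32)
v7: (-3,3) → rotate → (3.75468,-1.97544) → ×s → (7.23715,-3.80765) → (7.24,-3.81)

Cross-section at z=7: (5.65,7.81) (3.87,10.28) (-6.60,5.01) (-6.03,3.17) (-3.40,-2.06) (2.35,-4.32) (7.24,-3.81)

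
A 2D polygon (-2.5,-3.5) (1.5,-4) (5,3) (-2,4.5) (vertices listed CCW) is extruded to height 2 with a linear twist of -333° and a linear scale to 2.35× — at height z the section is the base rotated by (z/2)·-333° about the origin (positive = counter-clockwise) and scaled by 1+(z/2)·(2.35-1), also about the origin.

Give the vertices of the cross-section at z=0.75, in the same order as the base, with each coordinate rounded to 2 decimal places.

t = z/height = 0.75/2 = 0.375
s = 1 + (scale-1)·z/height = 1 + (2.35-1)·0.75/2 = 1.506250
θ = twist·z/height = -333°·0.75/2 = -124.8750° = -2.179480 rad
cos θ = -0.571788, sin θ = -0.820401 (intermediates below are computed at full precision and shown rounded to 5 d.p.)
v1: (-2.5,-3.5) → rotate → (-1.44194,4.05226) → ×s → (-2.17191,6.10372) → (-2.17,6.10)
v2: (1.5,-4) → rotate → (-4.13929,1.05655) → ×s → (-6.23480,1.59143) → (-6.23,1.59)
v3: (5,3) → rotate → (-0.39774,-5.81737) → ×s → (-0.59909,-8.76242) → (-0.60,-8.76)
v4: (-2,4.5) → rotate → (4.83538,-0.93224) → ×s → (7.28329,-1.40419) → (7.28,-1.40)

Cross-section at z=0.75: (-2.17,6.10) (-6.23,1.59) (-0.60,-8.76) (7.28,-1.40)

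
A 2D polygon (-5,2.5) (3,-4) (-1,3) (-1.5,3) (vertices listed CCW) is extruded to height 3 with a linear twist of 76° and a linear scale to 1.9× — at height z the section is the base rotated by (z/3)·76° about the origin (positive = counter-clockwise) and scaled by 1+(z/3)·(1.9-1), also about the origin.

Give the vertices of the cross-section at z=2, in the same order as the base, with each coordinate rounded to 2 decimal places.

t = z/height = 2/3 = 0.666667
s = 1 + (scale-1)·z/height = 1 + (1.9-1)·2/3 = 1.600000
θ = twist·z/height = 76°·2/3 = 50.6667° = 0.884300 rad
cos θ = 0.633831, sin θ = 0.773472 (intermediates below are computed at full precision and shown rounded to 5 d.p.)
v1: (-5,2.5) → rotate → (-5.10283,-2.28278) → ×s → (-8.16453,-3.65245) → (-8.16,-3.65)
v2: (3,-4) → rotate → (4.99538,-0.21491) → ×s → (7.99261,-0.34385) → (7.99,-0.34)
v3: (-1,3) → rotate → (-2.95425,1.12802) → ×s → (-4.72679,1.80483) → (-4.73,1.80)
v4: (-1.5,3) → rotate → (-3.27116,0.74129) → ×s → (-5.23386,1.18606) → (-5.23,1.19)

Cross-section at z=2: (-8.16,-3.65) (7.99,-0.34) (-4.73,1.80) (-5.23,1.19)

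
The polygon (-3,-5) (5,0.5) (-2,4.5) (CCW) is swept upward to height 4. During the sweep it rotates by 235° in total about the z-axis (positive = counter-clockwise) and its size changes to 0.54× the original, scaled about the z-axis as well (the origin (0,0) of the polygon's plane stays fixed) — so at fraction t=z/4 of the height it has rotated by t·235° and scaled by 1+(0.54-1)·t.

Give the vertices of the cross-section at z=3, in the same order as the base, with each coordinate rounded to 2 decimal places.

Cross-section at z=3: (2.17,3.14) (-3.29,-0.11) (1.11,-3.03)

t = z/height = 3/4 = 0.75
s = 1 + (scale-1)·z/height = 1 + (0.54-1)·3/4 = 0.655000
θ = twist·z/height = 235°·3/4 = 176.2500° = 3.076143 rad
cos θ = -0.997859, sin θ = 0.065403 (intermediates below are computed at full precision and shown rounded to 5 d.p.)
v1: (-3,-5) → rotate → (3.32059,4.79309) → ×s → (2.17499,3.13947) → (2.17,3.14)
v2: (5,0.5) → rotate → (-5.02200,-0.17191) → ×s → (-3.28941,-0.11260) → (-3.29,-0.11)
v3: (-2,4.5) → rotate → (1.70140,-4.62117) → ×s → (1.11442,-3.02687) → (1.11,-3.03)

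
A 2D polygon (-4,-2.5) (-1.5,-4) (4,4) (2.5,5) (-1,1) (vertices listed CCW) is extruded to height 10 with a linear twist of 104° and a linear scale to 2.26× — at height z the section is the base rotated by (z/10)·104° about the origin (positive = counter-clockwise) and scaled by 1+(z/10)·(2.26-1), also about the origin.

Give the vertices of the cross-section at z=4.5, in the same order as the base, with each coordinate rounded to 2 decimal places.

t = z/height = 4.5/10 = 0.45
s = 1 + (scale-1)·z/height = 1 + (2.26-1)·4.5/10 = 1.567000
θ = twist·z/height = 104°·4.5/10 = 46.8000° = 0.816814 rad
cos θ = 0.684547, sin θ = 0.728969 (intermediates below are computed at full precision and shown rounded to 5 d.p.)
v1: (-4,-2.5) → rotate → (-0.91577,-4.62724) → ×s → (-1.43501,-7.25089) → (-1.44,-7.25)
v2: (-1.5,-4) → rotate → (1.88905,-3.83164) → ×s → (2.96015,-6.00418) → (2.96,-6.00)
v3: (4,4) → rotate → (-0.17769,5.65406) → ×s → (-0.27843,8.85992) → (-0.28,8.86)
v4: (2.5,5) → rotate → (-1.93348,5.24516) → ×s → (-3.02976,8.21916) → (-3.03,8.22)
v5: (-1,1) → rotate → (-1.41352,-0.04442) → ×s → (-2.21498,-0.06961) → (-2.21,-0.07)

Cross-section at z=4.5: (-1.44,-7.25) (2.96,-6.00) (-0.28,8.86) (-3.03,8.22) (-2.21,-0.07)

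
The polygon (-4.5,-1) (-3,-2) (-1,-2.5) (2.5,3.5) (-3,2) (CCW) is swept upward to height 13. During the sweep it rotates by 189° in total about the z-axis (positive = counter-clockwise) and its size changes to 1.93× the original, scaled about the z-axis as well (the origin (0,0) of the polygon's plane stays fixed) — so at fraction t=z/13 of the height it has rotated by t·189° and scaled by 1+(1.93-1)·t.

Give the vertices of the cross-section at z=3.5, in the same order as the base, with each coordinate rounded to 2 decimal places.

Cross-section at z=3.5: (-2.58,-5.15) (-0.43,-4.49) (1.64,-2.94) (-1.42,5.19) (-4.31,-1.33)

t = z/height = 3.5/13 = 0.269231
s = 1 + (scale-1)·z/height = 1 + (1.93-1)·3.5/13 = 1.250385
θ = twist·z/height = 189°·3.5/13 = 50.8846° = 0.888104 rad
cos θ = 0.630884, sin θ = 0.775877 (intermediates below are computed at full precision and shown rounded to 5 d.p.)
v1: (-4.5,-1) → rotate → (-2.06310,-4.12233) → ×s → (-2.57967,-5.15450) → (-2.58,-5.15)
v2: (-3,-2) → rotate → (-0.34090,-3.58940) → ×s → (-0.42625,-4.48813) → (-0.43,-4.49)
v3: (-1,-2.5) → rotate → (1.30881,-2.35309) → ×s → (1.63651,-2.94226) → (1.64,-2.94)
v4: (2.5,3.5) → rotate → (-1.13836,4.14779) → ×s → (-1.42339,5.18633) → (-1.42,5.19)
v5: (-3,2) → rotate → (-3.44441,-1.06586) → ×s → (-4.30683,-1.33274) → (-4.31,-1.33)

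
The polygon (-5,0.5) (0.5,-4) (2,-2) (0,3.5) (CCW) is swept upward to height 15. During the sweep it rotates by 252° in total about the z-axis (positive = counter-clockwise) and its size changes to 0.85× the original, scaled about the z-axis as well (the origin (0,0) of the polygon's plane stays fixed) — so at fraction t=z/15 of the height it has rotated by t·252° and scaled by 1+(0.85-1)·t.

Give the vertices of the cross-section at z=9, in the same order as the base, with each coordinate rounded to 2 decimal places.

Cross-section at z=9: (3.77,-2.59) (1.35,3.41) (-0.72,2.47) (-1.53,-2.79)

t = z/height = 9/15 = 0.6
s = 1 + (scale-1)·z/height = 1 + (0.85-1)·9/15 = 0.910000
θ = twist·z/height = 252°·9/15 = 151.2000° = 2.638938 rad
cos θ = -0.876307, sin θ = 0.481754 (intermediates below are computed at full precision and shown rounded to 5 d.p.)
v1: (-5,0.5) → rotate → (4.14066,-2.84692) → ×s → (3.76800,-2.59070) → (3.77,-2.59)
v2: (0.5,-4) → rotate → (1.48886,3.74610) → ×s → (1.35486,3.40895) → (1.35,3.41)
v3: (2,-2) → rotate → (-0.78911,2.71612) → ×s → (-0.71809,2.47167) → (-0.72,2.47)
v4: (0,3.5) → rotate → (-1.68614,-3.06707) → ×s → (-1.53439,-2.79104) → (-1.53,-2.79)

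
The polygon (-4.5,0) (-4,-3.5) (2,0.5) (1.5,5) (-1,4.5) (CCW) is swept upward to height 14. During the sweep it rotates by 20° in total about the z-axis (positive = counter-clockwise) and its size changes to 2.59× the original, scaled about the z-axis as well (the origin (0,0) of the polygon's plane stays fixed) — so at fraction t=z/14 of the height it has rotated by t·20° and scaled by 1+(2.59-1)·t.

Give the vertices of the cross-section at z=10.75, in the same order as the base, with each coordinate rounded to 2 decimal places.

Cross-section at z=10.75: (-9.64,-2.65) (-6.51,-9.85) (3.99,2.25) (0.27,11.59) (-4.79,9.05)

t = z/height = 10.75/14 = 0.767857
s = 1 + (scale-1)·z/height = 1 + (2.59-1)·10.75/14 = 2.220893
θ = twist·z/height = 20°·10.75/14 = 15.3571° = 0.268033 rad
cos θ = 0.964294, sin θ = 0.264835 (intermediates below are computed at full precision and shown rounded to 5 d.p.)
v1: (-4.5,0) → rotate → (-4.33932,-1.19176) → ×s → (-9.63717,-2.64676) → (-9.64,-2.65)
v2: (-4,-3.5) → rotate → (-2.93025,-4.43437) → ×s → (-6.50778,-9.84826) → (-6.51,-9.85)
v3: (2,0.5) → rotate → (1.79617,1.01182) → ×s → (3.98910,2.24714) → (3.99,2.25)
v4: (1.5,5) → rotate → (0.12227,5.21872) → ×s → (0.27154,11.59022) → (0.27,11.59)
v5: (-1,4.5) → rotate → (-2.15605,4.07449) → ×s → (-4.78836,9.04900) → (-4.79,9.05)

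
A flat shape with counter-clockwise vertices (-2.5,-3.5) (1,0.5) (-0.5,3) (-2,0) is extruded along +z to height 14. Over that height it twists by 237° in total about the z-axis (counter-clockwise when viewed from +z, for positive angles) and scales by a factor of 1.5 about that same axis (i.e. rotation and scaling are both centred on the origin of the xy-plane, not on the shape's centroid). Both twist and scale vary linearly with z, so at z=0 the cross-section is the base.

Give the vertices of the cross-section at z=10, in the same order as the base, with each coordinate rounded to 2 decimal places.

t = z/height = 10/14 = 0.714286
s = 1 + (scale-1)·z/height = 1 + (1.5-1)·10/14 = 1.357143
θ = twist·z/height = 237°·10/14 = 169.2857° = 2.954593 rad
cos θ = -0.982566, sin θ = 0.185912 (intermediates below are computed at full precision and shown rounded to 5 d.p.)
v1: (-2.5,-3.5) → rotate → (3.10711,2.97420) → ×s → (4.21679,4.03642) → (4.22,4.04)
v2: (1,0.5) → rotate → (-1.07552,-0.30537) → ×s → (-1.45964,-0.41443) → (-1.46,-0.41)
v3: (-0.5,3) → rotate → (-0.06645,-3.04066) → ×s → (-0.09018,-4.12660) → (-0.09,-4.13)
v4: (-2,0) → rotate → (1.96513,-0.37182) → ×s → (2.66697,-0.50462) → (2.67,-0.50)

Cross-section at z=10: (4.22,4.04) (-1.46,-0.41) (-0.09,-4.13) (2.67,-0.50)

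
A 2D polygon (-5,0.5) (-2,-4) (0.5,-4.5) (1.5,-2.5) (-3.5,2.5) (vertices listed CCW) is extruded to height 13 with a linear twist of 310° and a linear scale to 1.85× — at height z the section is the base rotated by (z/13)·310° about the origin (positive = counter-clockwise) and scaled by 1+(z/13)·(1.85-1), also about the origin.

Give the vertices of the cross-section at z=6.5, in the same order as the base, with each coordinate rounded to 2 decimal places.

Cross-section at z=6.5: (6.16,-3.66) (4.99,3.96) (2.06,6.11) (-0.43,4.13) (3.01,-5.34)

t = z/height = 6.5/13 = 0.5
s = 1 + (scale-1)·z/height = 1 + (1.85-1)·6.5/13 = 1.425000
θ = twist·z/height = 310°·6.5/13 = 155.0000° = 2.705260 rad
cos θ = -0.906308, sin θ = 0.422618 (intermediates below are computed at full precision and shown rounded to 5 d.p.)
v1: (-5,0.5) → rotate → (4.32023,-2.56625) → ×s → (6.15633,-3.65690) → (6.16,-3.66)
v2: (-2,-4) → rotate → (3.50309,2.77999) → ×s → (4.99190,3.96149) → (4.99,3.96)
v3: (0.5,-4.5) → rotate → (1.44863,4.28969) → ×s → (2.06430,6.11281) → (2.06,6.11)
v4: (1.5,-2.5) → rotate → (-0.30292,2.89970) → ×s → (-0.43166,4.13207) → (-0.43,4.13)
v5: (-3.5,2.5) → rotate → (2.11553,-3.74493) → ×s → (3.01463,-5.33653) → (3.01,-5.34)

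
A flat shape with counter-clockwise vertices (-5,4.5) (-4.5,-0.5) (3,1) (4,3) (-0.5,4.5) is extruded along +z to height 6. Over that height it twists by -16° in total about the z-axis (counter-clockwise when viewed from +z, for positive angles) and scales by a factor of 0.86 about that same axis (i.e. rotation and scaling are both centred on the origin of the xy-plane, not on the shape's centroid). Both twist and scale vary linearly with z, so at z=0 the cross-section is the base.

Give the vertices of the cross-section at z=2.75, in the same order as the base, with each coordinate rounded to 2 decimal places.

t = z/height = 2.75/6 = 0.458333
s = 1 + (scale-1)·z/height = 1 + (0.86-1)·2.75/6 = 0.935833
θ = twist·z/height = -16°·2.75/6 = -7.3333° = -0.127991 rad
cos θ = 0.991820, sin θ = -0.127642 (intermediates below are computed at full precision and shown rounded to 5 d.p.)
v1: (-5,4.5) → rotate → (-4.38471,5.10140) → ×s → (-4.10336,4.77406) → (-4.10,4.77)
v2: (-4.5,-0.5) → rotate → (-4.52701,0.07848) → ×s → (-4.23653,0.07344) → (-4.24,0.07)
v3: (3,1) → rotate → (3.10310,0.60890) → ×s → (2.90399,0.56982) → (2.90,0.57)
v4: (4,3) → rotate → (4.35021,2.46489) → ×s → (4.07107,2.30673) → (4.07,2.31)
v5: (-0.5,4.5) → rotate → (0.07848,4.52701) → ×s → (0.07344,4.23653) → (0.07,4.24)

Cross-section at z=2.75: (-4.10,4.77) (-4.24,0.07) (2.90,0.57) (4.07,2.31) (0.07,4.24)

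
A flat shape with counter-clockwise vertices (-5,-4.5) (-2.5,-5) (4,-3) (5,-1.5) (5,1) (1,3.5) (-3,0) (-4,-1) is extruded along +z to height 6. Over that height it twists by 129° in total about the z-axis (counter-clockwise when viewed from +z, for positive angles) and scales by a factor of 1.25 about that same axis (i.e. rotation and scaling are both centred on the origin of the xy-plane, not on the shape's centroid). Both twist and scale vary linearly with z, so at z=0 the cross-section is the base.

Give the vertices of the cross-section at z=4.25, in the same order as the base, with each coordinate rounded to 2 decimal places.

Cross-section at z=4.25: (5.44,-5.76) (5.95,-2.80) (3.42,4.79) (1.62,5.93) (-1.32,5.86) (-4.15,1.08) (0.08,-3.53) (1.29,-4.68)

t = z/height = 4.25/6 = 0.708333
s = 1 + (scale-1)·z/height = 1 + (1.25-1)·4.25/6 = 1.177083
θ = twist·z/height = 129°·4.25/6 = 91.3750° = 1.594795 rad
cos θ = -0.023996, sin θ = 0.999712 (intermediates below are computed at full precision and shown rounded to 5 d.p.)
v1: (-5,-4.5) → rotate → (4.61868,-4.89058) → ×s → (5.43658,-5.75662) → (5.44,-5.76)
v2: (-2.5,-5) → rotate → (5.05855,-2.37930) → ×s → (5.95434,-2.80063) → (5.95,-2.80)
v3: (4,-3) → rotate → (2.90315,4.07084) → ×s → (3.41725,4.79171) → (3.42,4.79)
v4: (5,-1.5) → rotate → (1.37959,5.03455) → ×s → (1.62389,5.92609) → (1.62,5.93)
v5: (5,1) → rotate → (-1.11969,4.97456) → ×s → (-1.31797,5.85548) → (-1.32,5.86)
v6: (1,3.5) → rotate → (-3.52299,0.91573) → ×s → (-4.14685,1.07789) → (-4.15,1.08)
v7: (-3,0) → rotate → (0.07199,-2.99914) → ×s → (0.08474,-3.53023) → (0.08,-3.53)
v8: (-4,-1) → rotate → (1.09570,-3.97485) → ×s → (1.28973,-4.67873) → (1.29,-4.68)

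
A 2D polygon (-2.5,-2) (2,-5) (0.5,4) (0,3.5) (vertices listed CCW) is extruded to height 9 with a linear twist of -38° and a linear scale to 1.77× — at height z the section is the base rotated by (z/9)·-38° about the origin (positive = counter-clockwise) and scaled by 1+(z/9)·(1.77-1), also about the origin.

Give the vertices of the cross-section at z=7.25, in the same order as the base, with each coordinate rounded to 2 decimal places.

Cross-section at z=7.25: (-5.14,-0.73) (-1.34,-8.62) (4.00,5.17) (2.89,4.88)

t = z/height = 7.25/9 = 0.805556
s = 1 + (scale-1)·z/height = 1 + (1.77-1)·7.25/9 = 1.620278
θ = twist·z/height = -38°·7.25/9 = -30.6111° = -0.534265 rad
cos θ = 0.860643, sin θ = -0.509208 (intermediates below are computed at full precision and shown rounded to 5 d.p.)
v1: (-2.5,-2) → rotate → (-3.17002,-0.44827) → ×s → (-5.13632,-0.72632) → (-5.14,-0.73)
v2: (2,-5) → rotate → (-0.82476,-5.32163) → ×s → (-1.33633,-8.62252) → (-1.34,-8.62)
v3: (0.5,4) → rotate → (2.46715,3.18797) → ×s → (3.99748,5.16540) → (4.00,5.17)
v4: (0,3.5) → rotate → (1.78223,3.01225) → ×s → (2.88771,4.88068) → (2.89,4.88)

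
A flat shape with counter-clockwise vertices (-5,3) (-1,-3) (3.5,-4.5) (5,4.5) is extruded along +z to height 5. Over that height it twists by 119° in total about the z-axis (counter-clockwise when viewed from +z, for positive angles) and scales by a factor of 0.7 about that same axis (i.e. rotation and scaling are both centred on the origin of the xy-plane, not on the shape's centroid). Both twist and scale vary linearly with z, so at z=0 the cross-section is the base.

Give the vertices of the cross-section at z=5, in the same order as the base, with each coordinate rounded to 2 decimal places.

t = z/height = 5/5 = 1
s = 1 + (scale-1)·z/height = 1 + (0.7-1)·5/5 = 0.700000
θ = twist·z/height = 119°·5/5 = 119.0000° = 2.076942 rad
cos θ = -0.484810, sin θ = 0.874620 (intermediates below are computed at full precision and shown rounded to 5 d.p.)
v1: (-5,3) → rotate → (-0.19981,-5.82753) → ×s → (-0.13987,-4.07927) → (-0.14,-4.08)
v2: (-1,-3) → rotate → (3.10867,0.57981) → ×s → (2.17607,0.40587) → (2.18,0.41)
v3: (3.5,-4.5) → rotate → (2.23896,5.24281) → ×s → (1.56727,3.66997) → (1.57,3.67)
v4: (5,4.5) → rotate → (-6.35984,2.19146) → ×s → (-4.45189,1.53402) → (-4.45,1.53)

Cross-section at z=5: (-0.14,-4.08) (2.18,0.41) (1.57,3.67) (-4.45,1.53)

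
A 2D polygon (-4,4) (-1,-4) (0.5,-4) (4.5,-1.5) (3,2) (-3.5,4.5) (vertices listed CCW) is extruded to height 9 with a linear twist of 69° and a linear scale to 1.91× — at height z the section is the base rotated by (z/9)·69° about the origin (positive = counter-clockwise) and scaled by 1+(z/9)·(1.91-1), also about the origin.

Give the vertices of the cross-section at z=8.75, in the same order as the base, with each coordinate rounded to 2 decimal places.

Cross-section at z=8.75: (-9.88,-4.01) (6.21,-4.67) (7.31,-2.07) (5.91,6.71) (-1.27,6.68) (-10.38,-2.77)

t = z/height = 8.75/9 = 0.972222
s = 1 + (scale-1)·z/height = 1 + (1.91-1)·8.75/9 = 1.884722
θ = twist·z/height = 69°·8.75/9 = 67.0833° = 1.170825 rad
cos θ = 0.389392, sin θ = 0.921072 (intermediates below are computed at full precision and shown rounded to 5 d.p.)
v1: (-4,4) → rotate → (-5.24186,-2.12672) → ×s → (-9.87944,-4.00828) → (-9.88,-4.01)
v2: (-1,-4) → rotate → (3.29490,-2.47864) → ×s → (6.20997,-4.67155) → (6.21,-4.67)
v3: (0.5,-4) → rotate → (3.87898,-1.09703) → ×s → (7.31081,-2.06760) → (7.31,-2.07)
v4: (4.5,-1.5) → rotate → (3.13387,3.56074) → ×s → (5.90648,6.71100) → (5.91,6.71)
v5: (3,2) → rotate → (-0.67397,3.54200) → ×s → (-1.27024,6.67569) → (-1.27,6.68)
v6: (-3.5,4.5) → rotate → (-5.50770,-1.47149) → ×s → (-10.38048,-2.77335) → (-10.38,-2.77)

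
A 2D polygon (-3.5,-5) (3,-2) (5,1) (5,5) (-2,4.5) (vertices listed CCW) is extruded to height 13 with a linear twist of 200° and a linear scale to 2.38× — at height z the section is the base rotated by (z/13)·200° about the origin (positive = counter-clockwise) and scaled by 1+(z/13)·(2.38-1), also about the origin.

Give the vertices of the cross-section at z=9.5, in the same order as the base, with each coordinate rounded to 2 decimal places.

t = z/height = 9.5/13 = 0.730769
s = 1 + (scale-1)·z/height = 1 + (2.38-1)·9.5/13 = 2.008462
θ = twist·z/height = 200°·9.5/13 = 146.1538° = 2.550866 rad
cos θ = -0.830536, sin θ = 0.556965 (intermediates below are computed at full precision and shown rounded to 5 d.p.)
v1: (-3.5,-5) → rotate → (5.69170,2.20330) → ×s → (11.43156,4.42525) → (11.43,4.43)
v2: (3,-2) → rotate → (-1.37768,3.33197) → ×s → (-2.76701,6.69213) → (-2.77,6.69)
v3: (5,1) → rotate → (-4.70965,1.95429) → ×s → (-9.45914,3.92511) → (-9.46,3.93)
v4: (5,5) → rotate → (-6.93750,-1.36786) → ×s → (-13.93371,-2.74729) → (-13.93,-2.75)
v5: (-2,4.5) → rotate → (-0.84527,-4.85134) → ×s → (-1.69769,-9.74373) → (-1.70,-9.74)

Cross-section at z=9.5: (11.43,4.43) (-2.77,6.69) (-9.46,3.93) (-13.93,-2.75) (-1.70,-9.74)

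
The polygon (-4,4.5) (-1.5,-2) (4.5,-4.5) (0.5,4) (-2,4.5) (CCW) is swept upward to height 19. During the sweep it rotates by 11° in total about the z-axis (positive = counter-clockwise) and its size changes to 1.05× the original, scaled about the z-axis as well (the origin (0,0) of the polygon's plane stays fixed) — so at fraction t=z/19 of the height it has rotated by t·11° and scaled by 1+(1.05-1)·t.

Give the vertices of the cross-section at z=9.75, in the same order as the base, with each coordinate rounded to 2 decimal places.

Cross-section at z=9.75: (-4.54,4.19) (-1.33,-2.19) (5.05,-4.14) (0.11,4.13) (-2.50,4.39)

t = z/height = 9.75/19 = 0.513158
s = 1 + (scale-1)·z/height = 1 + (1.05-1)·9.75/19 = 1.025658
θ = twist·z/height = 11°·9.75/19 = 5.6447° = 0.098519 rad
cos θ = 0.995151, sin θ = 0.098360 (intermediates below are computed at full precision and shown rounded to 5 d.p.)
v1: (-4,4.5) → rotate → (-4.42322,4.08474) → ×s → (-4.53671,4.18955) → (-4.54,4.19)
v2: (-1.5,-2) → rotate → (-1.29601,-2.13784) → ×s → (-1.32926,-2.19269) → (-1.33,-2.19)
v3: (4.5,-4.5) → rotate → (4.92080,-4.03556) → ×s → (5.04706,-4.13910) → (5.05,-4.14)
v4: (0.5,4) → rotate → (0.10414,4.02978) → ×s → (0.10681,4.13318) → (0.11,4.13)
v5: (-2,4.5) → rotate → (-2.43292,4.28146) → ×s → (-2.49535,4.39131) → (-2.50,4.39)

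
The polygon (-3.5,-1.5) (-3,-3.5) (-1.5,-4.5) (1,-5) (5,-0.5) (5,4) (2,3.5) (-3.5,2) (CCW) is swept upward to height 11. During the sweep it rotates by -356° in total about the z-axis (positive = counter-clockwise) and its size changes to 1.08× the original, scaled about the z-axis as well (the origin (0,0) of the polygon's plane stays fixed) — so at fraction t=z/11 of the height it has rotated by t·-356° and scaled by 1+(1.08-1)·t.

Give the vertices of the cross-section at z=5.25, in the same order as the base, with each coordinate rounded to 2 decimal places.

Cross-section at z=5.25: (3.30,2.17) (2.43,4.12) (0.71,4.87) (-1.93,4.93) (-5.20,-0.40) (-4.38,-5.00) (-1.41,-3.94) (3.94,-1.41)

t = z/height = 5.25/11 = 0.477273
s = 1 + (scale-1)·z/height = 1 + (1.08-1)·5.25/11 = 1.038182
θ = twist·z/height = -356°·5.25/11 = -169.9091° = -2.965473 rad
cos θ = -0.984531, sin θ = -0.175211 (intermediates below are computed at full precision and shown rounded to 5 d.p.)
v1: (-3.5,-1.5) → rotate → (3.18304,2.09003) → ×s → (3.30458,2.16983) → (3.30,2.17)
v2: (-3,-3.5) → rotate → (2.34036,3.97149) → ×s → (2.42972,4.12313) → (2.43,4.12)
v3: (-1.5,-4.5) → rotate → (0.68835,4.69321) → ×s → (0.71463,4.87240) → (0.71,4.87)
v4: (1,-5) → rotate → (-1.86058,4.74744) → ×s → (-1.93162,4.92871) → (-1.93,4.93)
v5: (5,-0.5) → rotate → (-5.01026,-0.38379) → ×s → (-5.20156,-0.39844) → (-5.20,-0.40)
v6: (5,4) → rotate → (-4.22181,-4.81418) → ×s → (-4.38301,-4.99799) → (-4.38,-5.00)
v7: (2,3.5) → rotate → (-1.35583,-3.79628) → ×s → (-1.40759,-3.94123) → (-1.41,-3.94)
v8: (-3.5,2) → rotate → (3.79628,-1.35583) → ×s → (3.94123,-1.40759) → (3.94,-1.41)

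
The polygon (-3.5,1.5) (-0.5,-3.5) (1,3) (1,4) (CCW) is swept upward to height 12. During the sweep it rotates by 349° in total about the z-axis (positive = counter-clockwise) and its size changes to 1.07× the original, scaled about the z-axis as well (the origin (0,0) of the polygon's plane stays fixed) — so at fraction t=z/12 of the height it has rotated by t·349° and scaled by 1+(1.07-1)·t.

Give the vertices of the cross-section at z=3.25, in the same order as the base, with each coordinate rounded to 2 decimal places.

t = z/height = 3.25/12 = 0.270833
s = 1 + (scale-1)·z/height = 1 + (1.07-1)·3.25/12 = 1.018958
θ = twist·z/height = 349°·3.25/12 = 94.5208° = 1.649700 rad
cos θ = -0.078822, sin θ = 0.996889 (intermediates below are computed at full precision and shown rounded to 5 d.p.)
v1: (-3.5,1.5) → rotate → (-1.21946,-3.60734) → ×s → (-1.24258,-3.67573) → (-1.24,-3.68)
v2: (-0.5,-3.5) → rotate → (3.52852,-0.22257) → ×s → (3.59542,-0.22679) → (3.60,-0.23)
v3: (1,3) → rotate → (-3.06949,0.76042) → ×s → (-3.12768,0.77484) → (-3.13,0.77)
v4: (1,4) → rotate → (-4.06638,0.68160) → ×s → (-4.14347,0.69452) → (-4.14,0.69)

Cross-section at z=3.25: (-1.24,-3.68) (3.60,-0.23) (-3.13,0.77) (-4.14,0.69)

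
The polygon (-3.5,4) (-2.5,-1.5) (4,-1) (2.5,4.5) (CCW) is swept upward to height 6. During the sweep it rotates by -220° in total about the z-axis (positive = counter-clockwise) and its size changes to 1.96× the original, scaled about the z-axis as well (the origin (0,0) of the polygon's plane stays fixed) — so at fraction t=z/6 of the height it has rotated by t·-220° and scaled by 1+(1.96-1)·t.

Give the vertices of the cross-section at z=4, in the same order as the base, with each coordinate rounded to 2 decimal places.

t = z/height = 4/6 = 0.666667
s = 1 + (scale-1)·z/height = 1 + (1.96-1)·4/6 = 1.640000
θ = twist·z/height = -220°·4/6 = -146.6667° = -2.559816 rad
cos θ = -0.835488, sin θ = -0.549509 (intermediates below are computed at full precision and shown rounded to 5 d.p.)
v1: (-3.5,4) → rotate → (5.12224,-1.41867) → ×s → (8.40048,-2.32662) → (8.40,-2.33)
v2: (-2.5,-1.5) → rotate → (1.26446,2.62700) → ×s → (2.07371,4.30829) → (2.07,4.31)
v3: (4,-1) → rotate → (-3.89146,-1.36255) → ×s → (-6.38199,-2.23458) → (-6.38,-2.23)
v4: (2.5,4.5) → rotate → (0.38407,-5.13347) → ×s → (0.62988,-8.41889) → (0.63,-8.42)

Cross-section at z=4: (8.40,-2.33) (2.07,4.31) (-6.38,-2.23) (0.63,-8.42)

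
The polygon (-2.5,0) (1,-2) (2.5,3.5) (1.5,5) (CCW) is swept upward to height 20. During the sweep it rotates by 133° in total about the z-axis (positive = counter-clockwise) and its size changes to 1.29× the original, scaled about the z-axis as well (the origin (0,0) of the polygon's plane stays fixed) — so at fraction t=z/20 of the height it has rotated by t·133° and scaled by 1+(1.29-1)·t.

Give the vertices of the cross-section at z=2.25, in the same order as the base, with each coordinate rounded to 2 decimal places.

t = z/height = 2.25/20 = 0.1125
s = 1 + (scale-1)·z/height = 1 + (1.29-1)·2.25/20 = 1.032625
θ = twist·z/height = 133°·2.25/20 = 14.9625° = 0.261145 rad
cos θ = 0.966095, sin θ = 0.258187 (intermediates below are computed at full precision and shown rounded to 5 d.p.)
v1: (-2.5,0) → rotate → (-2.41524,-0.64547) → ×s → (-2.49403,-0.66653) → (-2.49,-0.67)
v2: (1,-2) → rotate → (1.48247,-1.67400) → ×s → (1.53083,-1.72862) → (1.53,-1.73)
v3: (2.5,3.5) → rotate → (1.51158,4.02680) → ×s → (1.56090,4.15817) → (1.56,4.16)
v4: (1.5,5) → rotate → (0.15821,5.21776) → ×s → (0.16337,5.38798) → (0.16,5.39)

Cross-section at z=2.25: (-2.49,-0.67) (1.53,-1.73) (1.56,4.16) (0.16,5.39)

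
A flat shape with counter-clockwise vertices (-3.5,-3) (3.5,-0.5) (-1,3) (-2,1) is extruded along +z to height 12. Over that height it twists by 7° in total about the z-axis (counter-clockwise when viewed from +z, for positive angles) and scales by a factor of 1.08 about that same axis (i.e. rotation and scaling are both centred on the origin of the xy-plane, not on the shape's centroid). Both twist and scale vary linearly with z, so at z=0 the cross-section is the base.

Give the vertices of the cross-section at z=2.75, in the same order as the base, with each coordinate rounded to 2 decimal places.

Cross-section at z=2.75: (-3.48,-3.15) (3.58,-0.41) (-1.10,3.03) (-2.06,0.96)

t = z/height = 2.75/12 = 0.229167
s = 1 + (scale-1)·z/height = 1 + (1.08-1)·2.75/12 = 1.018333
θ = twist·z/height = 7°·2.75/12 = 1.6042° = 0.027998 rad
cos θ = 0.999608, sin θ = 0.027994 (intermediates below are computed at full precision and shown rounded to 5 d.p.)
v1: (-3.5,-3) → rotate → (-3.41465,-3.09680) → ×s → (-3.47725,-3.15358) → (-3.48,-3.15)
v2: (3.5,-0.5) → rotate → (3.51263,-0.40182) → ×s → (3.57702,-0.40919) → (3.58,-0.41)
v3: (-1,3) → rotate → (-1.08359,2.97083) → ×s → (-1.10346,3.02530) → (-1.10,3.03)
v4: (-2,1) → rotate → (-2.02721,0.94362) → ×s → (-2.06438,0.96092) → (-2.06,0.96)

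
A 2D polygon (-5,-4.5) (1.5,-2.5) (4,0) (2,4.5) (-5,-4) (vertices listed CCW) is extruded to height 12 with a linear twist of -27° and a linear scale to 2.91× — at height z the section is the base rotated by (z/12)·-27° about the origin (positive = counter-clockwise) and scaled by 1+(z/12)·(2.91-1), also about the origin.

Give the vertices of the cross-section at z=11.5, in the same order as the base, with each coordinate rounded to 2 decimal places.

Cross-section at z=11.5: (-18.29,-5.28) (0.73,-8.22) (10.19,-4.94) (10.65,8.99) (-17.67,-4.01)

t = z/height = 11.5/12 = 0.958333
s = 1 + (scale-1)·z/height = 1 + (2.91-1)·11.5/12 = 2.830417
θ = twist·z/height = -27°·11.5/12 = -25.8750° = -0.451604 rad
cos θ = 0.899748, sin θ = -0.436409 (intermediates below are computed at full precision and shown rounded to 5 d.p.)
v1: (-5,-4.5) → rotate → (-6.46258,-1.86682) → ×s → (-18.29180,-5.28388) → (-18.29,-5.28)
v2: (1.5,-2.5) → rotate → (0.25860,-2.90398) → ×s → (0.73194,-8.21949) → (0.73,-8.22)
v3: (4,0) → rotate → (3.59899,-1.74564) → ×s → (10.18665,-4.94088) → (10.19,-4.94)
v4: (2,4.5) → rotate → (3.76334,3.17605) → ×s → (10.65182,8.98954) → (10.65,8.99)
v5: (-5,-4) → rotate → (-6.24438,-1.41695) → ×s → (-17.67419,-4.01055) → (-17.67,-4.01)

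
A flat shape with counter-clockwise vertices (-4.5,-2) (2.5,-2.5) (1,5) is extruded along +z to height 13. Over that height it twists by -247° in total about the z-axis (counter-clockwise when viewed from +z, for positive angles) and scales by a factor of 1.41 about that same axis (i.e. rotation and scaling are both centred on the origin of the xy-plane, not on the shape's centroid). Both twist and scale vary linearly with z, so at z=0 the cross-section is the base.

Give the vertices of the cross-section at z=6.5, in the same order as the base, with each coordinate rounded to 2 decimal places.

t = z/height = 6.5/13 = 0.5
s = 1 + (scale-1)·z/height = 1 + (1.41-1)·6.5/13 = 1.205000
θ = twist·z/height = -247°·6.5/13 = -123.5000° = -2.155482 rad
cos θ = -0.551937, sin θ = -0.833886 (intermediates below are computed at full precision and shown rounded to 5 d.p.)
v1: (-4.5,-2) → rotate → (0.81594,4.85636) → ×s → (0.98321,5.85191) → (0.98,5.85)
v2: (2.5,-2.5) → rotate → (-3.46456,-0.70487) → ×s → (-4.17479,-0.84937) → (-4.17,-0.85)
v3: (1,5) → rotate → (3.61749,-3.59357) → ×s → (4.35908,-4.33025) → (4.36,-4.33)

Cross-section at z=6.5: (0.98,5.85) (-4.17,-0.85) (4.36,-4.33)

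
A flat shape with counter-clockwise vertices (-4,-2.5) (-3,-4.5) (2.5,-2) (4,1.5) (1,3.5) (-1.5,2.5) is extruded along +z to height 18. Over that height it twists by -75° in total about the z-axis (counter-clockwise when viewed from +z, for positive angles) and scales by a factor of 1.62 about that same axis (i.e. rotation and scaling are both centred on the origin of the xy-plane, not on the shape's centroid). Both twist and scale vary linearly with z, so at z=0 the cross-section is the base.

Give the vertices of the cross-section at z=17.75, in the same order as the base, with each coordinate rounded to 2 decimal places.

Cross-section at z=17.75: (-5.65,5.08) (-8.30,2.64) (-1.98,-4.76) (4.10,-5.53) (5.87,0.01) (3.20,3.44)

t = z/height = 17.75/18 = 0.986111
s = 1 + (scale-1)·z/height = 1 + (1.62-1)·17.75/18 = 1.611389
θ = twist·z/height = -75°·17.75/18 = -73.9583° = -1.290816 rad
cos θ = 0.276336, sin θ = -0.961061 (intermediates below are computed at full precision and shown rounded to 5 d.p.)
v1: (-4,-2.5) → rotate → (-3.50800,3.15340) → ×s → (-5.65275,5.08136) → (-5.65,5.08)
v2: (-3,-4.5) → rotate → (-5.15378,1.63967) → ×s → (-8.30475,2.64215) → (-8.30,2.64)
v3: (2.5,-2) → rotate → (-1.23128,-2.95533) → ×s → (-1.98407,-4.76218) → (-1.98,-4.76)
v4: (4,1.5) → rotate → (2.54694,-3.42974) → ×s → (4.10411,-5.52664) → (4.10,-5.53)
v5: (1,3.5) → rotate → (3.64005,0.00612) → ×s → (5.86554,0.00986) → (5.87,0.01)
v6: (-1.5,2.5) → rotate → (1.98815,2.13243) → ×s → (3.20368,3.43618) → (3.20,3.44)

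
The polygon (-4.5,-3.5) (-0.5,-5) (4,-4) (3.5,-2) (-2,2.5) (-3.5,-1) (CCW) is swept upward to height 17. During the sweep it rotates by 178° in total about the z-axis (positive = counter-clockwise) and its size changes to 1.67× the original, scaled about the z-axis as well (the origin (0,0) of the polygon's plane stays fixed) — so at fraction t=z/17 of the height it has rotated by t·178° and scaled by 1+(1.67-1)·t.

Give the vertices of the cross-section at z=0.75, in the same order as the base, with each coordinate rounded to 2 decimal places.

t = z/height = 0.75/17 = 0.0441176
s = 1 + (scale-1)·z/height = 1 + (1.67-1)·0.75/17 = 1.029559
θ = twist·z/height = 178°·0.75/17 = 7.8529° = 0.137060 rad
cos θ = 0.990622, sin θ = 0.136631 (intermediates below are computed at full precision and shown rounded to 5 d.p.)
v1: (-4.5,-3.5) → rotate → (-3.97959,-4.08202) → ×s → (-4.09722,-4.20268) → (-4.10,-4.20)
v2: (-0.5,-5) → rotate → (0.18784,-5.02143) → ×s → (0.19340,-5.16985) → (0.19,-5.17)
v3: (4,-4) → rotate → (4.50901,-3.41596) → ×s → (4.64229,-3.51694) → (4.64,-3.52)
v4: (3.5,-2) → rotate → (3.74044,-1.50304) → ×s → (3.85100,-1.54746) → (3.85,-1.55)
v5: (-2,2.5) → rotate → (-2.32282,2.20329) → ×s → (-2.39148,2.26842) → (-2.39,2.27)
v6: (-3.5,-1) → rotate → (-3.33055,-1.46883) → ×s → (-3.42899,-1.51225) → (-3.43,-1.51)

Cross-section at z=0.75: (-4.10,-4.20) (0.19,-5.17) (4.64,-3.52) (3.85,-1.55) (-2.39,2.27) (-3.43,-1.51)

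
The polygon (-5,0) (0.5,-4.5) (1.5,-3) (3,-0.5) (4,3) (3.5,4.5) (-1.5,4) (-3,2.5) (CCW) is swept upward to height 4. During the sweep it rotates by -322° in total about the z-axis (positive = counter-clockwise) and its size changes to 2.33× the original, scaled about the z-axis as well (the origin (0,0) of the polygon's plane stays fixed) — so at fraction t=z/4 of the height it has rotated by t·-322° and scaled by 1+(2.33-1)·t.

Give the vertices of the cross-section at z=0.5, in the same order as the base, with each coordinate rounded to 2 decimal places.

Cross-section at z=0.5: (-4.45,3.77) (-2.95,-4.38) (-0.93,-3.80) (2.29,-2.71) (5.82,-0.34) (6.51,1.37) (1.68,4.69) (-0.79,4.49)

t = z/height = 0.5/4 = 0.125
s = 1 + (scale-1)·z/height = 1 + (2.33-1)·0.5/4 = 1.166250
θ = twist·z/height = -322°·0.5/4 = -40.2500° = -0.702495 rad
cos θ = 0.763232, sin θ = -0.646124 (intermediates below are computed at full precision and shown rounded to 5 d.p.)
v1: (-5,0) → rotate → (-3.81616,3.23062) → ×s → (-4.45060,3.76771) → (-4.45,3.77)
v2: (0.5,-4.5) → rotate → (-2.52594,-3.75761) → ×s → (-2.94588,-4.38231) → (-2.95,-4.38)
v3: (1.5,-3) → rotate → (-0.79352,-3.25888) → ×s → (-0.92545,-3.80067) → (-0.93,-3.80)
v4: (3,-0.5) → rotate → (1.96664,-2.31999) → ×s → (2.29359,-2.70569) → (2.29,-2.71)
v5: (4,3) → rotate → (4.99130,-0.29480) → ×s → (5.82111,-0.34381) → (5.82,-0.34)
v6: (3.5,4.5) → rotate → (5.57887,1.17311) → ×s → (6.50636,1.36814) → (6.51,1.37)
v7: (-1.5,4) → rotate → (1.43965,4.02212) → ×s → (1.67899,4.69079) → (1.68,4.69)
v8: (-3,2.5) → rotate → (-0.67439,3.84645) → ×s → (-0.78650,4.48593) → (-0.79,4.49)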